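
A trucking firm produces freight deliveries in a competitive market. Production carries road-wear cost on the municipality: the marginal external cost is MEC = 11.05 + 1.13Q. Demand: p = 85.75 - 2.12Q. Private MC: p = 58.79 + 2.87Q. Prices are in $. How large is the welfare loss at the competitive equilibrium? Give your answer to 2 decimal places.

Market equilibrium (private): 58.79 + 2.87Q = 85.75 - 2.12Q → Q_m = 5.4028.
Social marginal cost = private MC + MEC = 69.84 + 4.00Q.
Set SMC = demand: 69.84 + 4.00Q = 85.75 - 2.12Q → Q* = 2.5997.
The welfare-loss triangle has base |Q_m − Q*| and height MEC(Q_m) (the vertical gap between SMC and demand is zero at Q* and MEC at Q_m).
DWL = ½ × 2.8031 × 17.1552 = 24.0439.

DWL = $24.04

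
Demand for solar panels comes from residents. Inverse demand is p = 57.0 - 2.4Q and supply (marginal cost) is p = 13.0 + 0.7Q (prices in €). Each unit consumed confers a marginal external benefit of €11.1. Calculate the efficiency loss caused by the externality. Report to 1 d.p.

Market equilibrium (private): 13.0 + 0.7Q = 57.0 - 2.4Q → Q_m = 14.1935.
Social marginal benefit = demand + MEB = 68.1 - 2.4Q.
Set SMB = MC: 68.1 - 2.4Q = 13.0 + 0.7Q → Q* = 17.7742.
The loss is the area between SMB and MC from Q* to Q_m; with linear curves that's a triangle of height MEB(Q_m).
DWL = ½ × 3.5807 × 11.1000 = 19.8729.

DWL = €19.9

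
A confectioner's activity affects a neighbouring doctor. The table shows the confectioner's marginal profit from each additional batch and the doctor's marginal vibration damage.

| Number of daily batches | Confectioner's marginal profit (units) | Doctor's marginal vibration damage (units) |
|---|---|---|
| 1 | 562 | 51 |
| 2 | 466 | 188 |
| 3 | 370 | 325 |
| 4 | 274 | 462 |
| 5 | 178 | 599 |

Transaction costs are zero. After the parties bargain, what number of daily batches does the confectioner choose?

Bargaining reaches the level where marginal profit last exceeds marginal vibration damage.
That holds through level 3 (370 ≥ 325) but not at 4 (274 < 462).

3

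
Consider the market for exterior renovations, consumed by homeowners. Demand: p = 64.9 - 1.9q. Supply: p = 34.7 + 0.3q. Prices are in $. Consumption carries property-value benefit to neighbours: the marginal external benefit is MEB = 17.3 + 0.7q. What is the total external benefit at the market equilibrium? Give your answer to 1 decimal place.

Market equilibrium (private): 34.7 + 0.3q = 64.9 - 1.9q → q_m = 13.7273.
Total external benefit = ∫₀^{q_m} (17.3 + 0.7q) dq = 17.3×13.7273 + ½×0.7×13.7273² = 303.4359.

$303.4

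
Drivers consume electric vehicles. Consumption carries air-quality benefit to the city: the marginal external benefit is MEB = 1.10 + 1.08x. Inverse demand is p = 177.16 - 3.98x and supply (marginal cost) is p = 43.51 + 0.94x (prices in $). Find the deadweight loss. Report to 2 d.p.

DWL = $120.63

Market equilibrium (private): 43.51 + 0.94x = 177.16 - 3.98x → x_m = 27.1646.
Social marginal benefit = demand + MEB = 178.26 - 2.90x.
Set SMB = MC: 178.26 - 2.90x = 43.51 + 0.94x → x* = 35.0911.
The welfare-loss triangle has base |x_m − x*| and height MEB(x_m) (the vertical gap between SMB and MC is zero at x* and MEB at x_m).
DWL = ½ × 7.9265 × 30.4378 = 120.6326.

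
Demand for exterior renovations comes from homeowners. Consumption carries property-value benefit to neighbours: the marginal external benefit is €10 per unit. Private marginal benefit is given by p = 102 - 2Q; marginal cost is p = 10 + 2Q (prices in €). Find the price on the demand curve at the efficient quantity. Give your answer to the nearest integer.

P = €51

Social marginal benefit = demand + MEB = 112 - 2Q.
Set SMB = MC: 112 - 2Q = 10 + 2Q → Q* = 25.5000.
Consumer price on the demand curve at Q*: 102 − 2×25.5000 = 51.0000.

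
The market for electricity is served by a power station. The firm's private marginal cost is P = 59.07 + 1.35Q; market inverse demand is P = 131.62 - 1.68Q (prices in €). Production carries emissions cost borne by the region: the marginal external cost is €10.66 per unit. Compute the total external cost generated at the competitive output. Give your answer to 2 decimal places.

€255.24

Market equilibrium (private): 59.07 + 1.35Q = 131.62 - 1.68Q → Q_m = 23.9439.
Total external cost = MEC × Q_m = 10.66 × 23.9439 = 255.2420.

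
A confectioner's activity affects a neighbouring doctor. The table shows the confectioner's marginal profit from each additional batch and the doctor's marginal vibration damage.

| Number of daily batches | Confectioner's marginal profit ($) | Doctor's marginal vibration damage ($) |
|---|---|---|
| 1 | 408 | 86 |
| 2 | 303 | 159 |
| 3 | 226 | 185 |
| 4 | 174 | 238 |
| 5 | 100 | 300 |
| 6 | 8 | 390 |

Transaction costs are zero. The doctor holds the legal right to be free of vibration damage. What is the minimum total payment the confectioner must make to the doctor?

$430

Efficient level: marginal profit ≥ marginal vibration damage through level 3, so k* = 3.
With the doctor holding the right, the confectioner must at least compensate total damage at k*: 86 + 159 + 185 = 430.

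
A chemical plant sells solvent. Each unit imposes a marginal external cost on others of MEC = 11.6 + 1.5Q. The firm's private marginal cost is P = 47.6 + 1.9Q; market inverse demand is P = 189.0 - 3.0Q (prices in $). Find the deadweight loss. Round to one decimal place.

DWL = $235.3

Market equilibrium (private): 47.6 + 1.9Q = 189.0 - 3.0Q → Q_m = 28.8571.
Social marginal cost = private MC + MEC = 59.2 + 3.4Q.
Set SMC = demand: 59.2 + 3.4Q = 189.0 - 3.0Q → Q* = 20.2813.
The welfare-loss triangle has base |Q_m − Q*| and height MEC(Q_m) (the vertical gap between SMC and demand is zero at Q* and MEC at Q_m).
DWL = ½ × 8.5758 × 54.8857 = 235.3444.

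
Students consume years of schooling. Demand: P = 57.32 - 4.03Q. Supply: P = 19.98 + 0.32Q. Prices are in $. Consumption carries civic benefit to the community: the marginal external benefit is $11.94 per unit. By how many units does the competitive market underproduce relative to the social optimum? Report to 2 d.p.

Market equilibrium (private): 19.98 + 0.32Q = 57.32 - 4.03Q → Q_m = 8.5839.
Social marginal benefit = demand + MEB = 69.26 - 4.03Q.
Set SMB = MC: 69.26 - 4.03Q = 19.98 + 0.32Q → Q* = 11.3287.
Gap = |8.5839 − 11.3287| = 2.7448.

2.74 units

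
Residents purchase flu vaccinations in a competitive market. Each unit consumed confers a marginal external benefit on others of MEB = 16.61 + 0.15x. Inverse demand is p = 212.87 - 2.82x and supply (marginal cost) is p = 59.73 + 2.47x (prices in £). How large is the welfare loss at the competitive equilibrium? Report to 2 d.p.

Market equilibrium (private): 59.73 + 2.47x = 212.87 - 2.82x → x_m = 28.9490.
Social marginal benefit = demand + MEB = 229.48 - 2.67x.
Set SMB = MC: 229.48 - 2.67x = 59.73 + 2.47x → x* = 33.0253.
Height of the DWL triangle at x_m is SMB(x_m) − MC(x_m) = MEB(x_m) = 20.9523.
DWL = ½ × 4.0763 × 20.9523 = 42.7039.

DWL = £42.70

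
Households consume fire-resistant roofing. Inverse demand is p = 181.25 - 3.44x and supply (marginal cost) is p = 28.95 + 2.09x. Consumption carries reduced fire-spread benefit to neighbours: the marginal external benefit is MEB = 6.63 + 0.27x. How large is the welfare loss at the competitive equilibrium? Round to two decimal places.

Market equilibrium (private): 28.95 + 2.09x = 181.25 - 3.44x → x_m = 27.5407.
Social marginal benefit = demand + MEB = 187.88 - 3.17x.
Set SMB = MC: 187.88 - 3.17x = 28.95 + 2.09x → x* = 30.2148.
The welfare-loss triangle has base |x_m − x*| and height MEB(x_m) (the vertical gap between SMB and MC is zero at x* and MEB at x_m).
DWL = ½ × 2.6741 × 14.0660 = 18.8069.

DWL = 18.81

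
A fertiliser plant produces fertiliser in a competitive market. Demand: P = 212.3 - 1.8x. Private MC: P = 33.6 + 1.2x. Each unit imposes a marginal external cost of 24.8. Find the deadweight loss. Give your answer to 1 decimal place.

DWL = 102.5

Market equilibrium (private): 33.6 + 1.2x = 212.3 - 1.8x → x_m = 59.5667.
Social marginal cost = private MC + MEC = 58.4 + 1.2x.
Set SMC = demand: 58.4 + 1.2x = 212.3 - 1.8x → x* = 51.3000.
The loss is the area between SMC and demand from x* to x_m; with linear curves that's a triangle of height MEC(x_m).
DWL = ½ × 8.2667 × 24.8000 = 102.5071.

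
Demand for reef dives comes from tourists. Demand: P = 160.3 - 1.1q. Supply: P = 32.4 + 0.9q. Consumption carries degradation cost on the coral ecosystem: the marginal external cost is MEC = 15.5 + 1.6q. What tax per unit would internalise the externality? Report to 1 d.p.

tax = 65.5 per unit

Social marginal benefit = demand − MEC = 144.8 - 2.7q.
Set SMB = MC: 144.8 - 2.7q = 32.4 + 0.9q → q* = 31.2222.
The Pigouvian tax equals MEC at q*: 15.5 + 1.6×31.2222 = 65.4555.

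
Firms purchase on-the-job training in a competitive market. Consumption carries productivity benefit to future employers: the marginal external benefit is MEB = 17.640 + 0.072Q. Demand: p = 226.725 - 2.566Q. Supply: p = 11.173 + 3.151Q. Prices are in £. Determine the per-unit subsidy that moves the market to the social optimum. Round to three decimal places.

subsidy = £20.614 per unit

Social marginal benefit = demand + MEB = 244.365 - 2.494Q.
Set SMB = MC: 244.365 - 2.494Q = 11.173 + 3.151Q → Q* = 41.3095.
The Pigouvian subsidy equals MEB at Q*: 17.640 + 0.072×41.3095 = 20.6143.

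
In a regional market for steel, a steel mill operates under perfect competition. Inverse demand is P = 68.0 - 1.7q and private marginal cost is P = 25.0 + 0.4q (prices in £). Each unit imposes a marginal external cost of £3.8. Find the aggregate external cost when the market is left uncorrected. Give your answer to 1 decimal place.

Market equilibrium (private): 25.0 + 0.4q = 68.0 - 1.7q → q_m = 20.4762.
Total external cost = MEC × q_m = 3.8 × 20.4762 = 77.8096.

£77.8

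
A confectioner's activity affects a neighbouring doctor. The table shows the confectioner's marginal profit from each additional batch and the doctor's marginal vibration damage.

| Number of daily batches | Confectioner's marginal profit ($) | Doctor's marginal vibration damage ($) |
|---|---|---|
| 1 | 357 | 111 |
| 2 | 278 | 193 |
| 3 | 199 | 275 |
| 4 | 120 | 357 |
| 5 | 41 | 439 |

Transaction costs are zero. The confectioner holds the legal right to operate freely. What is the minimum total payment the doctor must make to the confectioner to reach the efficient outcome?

$360

Left alone the confectioner would choose level 5 (marginal profit stays positive).
Efficient level: k* = 2 (marginal profit ≥ marginal vibration damage through 2).
The doctor must at least cover the confectioner's forgone profit from cutting 5→2: 199 + 120 + 41 = 360.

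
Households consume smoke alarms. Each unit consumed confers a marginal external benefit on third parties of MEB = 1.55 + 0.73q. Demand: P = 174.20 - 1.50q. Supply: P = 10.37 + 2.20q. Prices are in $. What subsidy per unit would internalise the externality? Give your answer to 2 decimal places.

subsidy = $42.20 per unit

Social marginal benefit = demand + MEB = 175.75 - 0.77q.
Set SMB = MC: 175.75 - 0.77q = 10.37 + 2.20q → q* = 55.6835.
The Pigouvian subsidy equals MEB at q*: 1.55 + 0.73×55.6835 = 42.1990.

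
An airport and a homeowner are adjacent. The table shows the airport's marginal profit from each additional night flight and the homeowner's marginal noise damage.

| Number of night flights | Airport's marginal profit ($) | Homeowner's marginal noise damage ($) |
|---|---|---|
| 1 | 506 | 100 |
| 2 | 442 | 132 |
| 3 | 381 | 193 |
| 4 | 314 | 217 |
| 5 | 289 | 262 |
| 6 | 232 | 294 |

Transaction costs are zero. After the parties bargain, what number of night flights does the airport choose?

5

Bargaining reaches the level where marginal profit last exceeds marginal noise damage.
That holds through level 5 (289 ≥ 262) but not at 6 (232 < 294).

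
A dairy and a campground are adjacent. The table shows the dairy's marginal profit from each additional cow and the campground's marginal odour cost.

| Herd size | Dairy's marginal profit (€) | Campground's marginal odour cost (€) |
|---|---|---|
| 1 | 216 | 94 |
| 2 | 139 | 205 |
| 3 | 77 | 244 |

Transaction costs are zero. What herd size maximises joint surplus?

Bargaining reaches the level where marginal profit last exceeds marginal odour cost.
That holds through level 1 (216 ≥ 94) but not at 2 (139 < 205).

1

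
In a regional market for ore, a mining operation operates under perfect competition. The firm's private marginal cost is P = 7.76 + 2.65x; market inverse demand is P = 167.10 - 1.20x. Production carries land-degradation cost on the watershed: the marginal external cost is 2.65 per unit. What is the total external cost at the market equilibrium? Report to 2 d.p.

109.68

Market equilibrium (private): 7.76 + 2.65x = 167.10 - 1.20x → x_m = 41.3870.
Total external cost = MEC × x_m = 2.65 × 41.3870 = 109.6756.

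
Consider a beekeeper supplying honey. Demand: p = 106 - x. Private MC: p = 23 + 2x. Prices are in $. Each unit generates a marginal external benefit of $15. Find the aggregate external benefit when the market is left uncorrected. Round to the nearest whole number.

Market equilibrium (private): 23 + 2x = 106 - x → x_m = 27.6667.
Total external benefit = MEB × x_m = 15 × 27.6667 = 415.0005.

$415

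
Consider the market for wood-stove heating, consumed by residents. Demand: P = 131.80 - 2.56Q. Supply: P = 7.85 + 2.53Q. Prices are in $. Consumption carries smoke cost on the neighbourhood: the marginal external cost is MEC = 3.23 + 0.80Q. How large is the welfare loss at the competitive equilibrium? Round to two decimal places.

Market equilibrium (private): 7.85 + 2.53Q = 131.80 - 2.56Q → Q_m = 24.3517.
Social marginal benefit = demand − MEC = 128.57 - 3.36Q.
Set SMB = MC: 128.57 - 3.36Q = 7.85 + 2.53Q → Q* = 20.4958.
Between Q* and Q_m the wedge MC − SMB runs linearly from 0 to MEC(Q_m), so the loss is a triangle.
DWL = ½ × 3.8559 × 22.7113 = 43.7863.

DWL = $43.79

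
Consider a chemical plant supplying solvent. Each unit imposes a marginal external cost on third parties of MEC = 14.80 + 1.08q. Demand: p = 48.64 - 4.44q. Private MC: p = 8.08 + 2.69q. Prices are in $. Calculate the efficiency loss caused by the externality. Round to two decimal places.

DWL = $26.71

Market equilibrium (private): 8.08 + 2.69q = 48.64 - 4.44q → q_m = 5.6886.
Social marginal cost = private MC + MEC = 22.88 + 3.77q.
Set SMC = demand: 22.88 + 3.77q = 48.64 - 4.44q → q* = 3.1376.
Height of the DWL triangle at q_m is SMC(q_m) − demand(q_m) = MEC(q_m) = 20.9437.
DWL = ½ × 2.5510 × 20.9437 = 26.7137.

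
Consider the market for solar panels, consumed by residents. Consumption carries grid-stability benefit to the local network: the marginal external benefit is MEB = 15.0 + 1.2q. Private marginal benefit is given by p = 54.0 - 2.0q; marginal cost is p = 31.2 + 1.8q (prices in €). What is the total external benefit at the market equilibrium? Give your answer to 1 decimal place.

Market equilibrium (private): 31.2 + 1.8q = 54.0 - 2.0q → q_m = 6.0000.
Total external benefit = ∫₀^{q_m} (15.0 + 1.2q) dq = 15.0×6.0000 + ½×1.2×6.0000² = 111.6000.

€111.6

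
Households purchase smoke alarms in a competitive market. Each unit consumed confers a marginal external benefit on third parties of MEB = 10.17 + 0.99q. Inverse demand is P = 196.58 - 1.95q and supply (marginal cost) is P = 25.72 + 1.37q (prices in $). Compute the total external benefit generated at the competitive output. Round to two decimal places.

Market equilibrium (private): 25.72 + 1.37q = 196.58 - 1.95q → q_m = 51.4639.
Total external benefit = ∫₀^{q_m} (10.17 + 0.99q) dq = 10.17×51.4639 + ½×0.99×51.4639² = 1834.4117.

$1834.41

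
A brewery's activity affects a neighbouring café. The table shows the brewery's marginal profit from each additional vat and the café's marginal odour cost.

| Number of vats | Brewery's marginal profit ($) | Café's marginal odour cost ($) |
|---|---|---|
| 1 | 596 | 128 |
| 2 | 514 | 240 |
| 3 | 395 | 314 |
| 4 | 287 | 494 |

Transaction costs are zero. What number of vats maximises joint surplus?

3

Bargaining reaches the level where marginal profit last exceeds marginal odour cost.
That holds through level 3 (395 ≥ 314) but not at 4 (287 < 494).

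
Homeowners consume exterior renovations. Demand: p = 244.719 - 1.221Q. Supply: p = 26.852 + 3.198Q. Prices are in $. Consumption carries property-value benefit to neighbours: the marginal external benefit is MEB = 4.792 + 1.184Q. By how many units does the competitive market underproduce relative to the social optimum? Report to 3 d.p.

Market equilibrium (private): 26.852 + 3.198Q = 244.719 - 1.221Q → Q_m = 49.3023.
Social marginal benefit = demand + MEB = 249.511 - 0.037Q.
Set SMB = MC: 249.511 - 0.037Q = 26.852 + 3.198Q → Q* = 68.8281.
Gap = |49.3023 − 68.8281| = 19.5258.

19.526 units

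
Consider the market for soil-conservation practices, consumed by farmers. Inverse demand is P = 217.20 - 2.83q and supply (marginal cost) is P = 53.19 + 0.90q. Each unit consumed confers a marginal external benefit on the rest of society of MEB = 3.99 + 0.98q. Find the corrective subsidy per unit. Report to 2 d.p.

subsidy = 63.86 per unit

Social marginal benefit = demand + MEB = 221.19 - 1.85q.
Set SMB = MC: 221.19 - 1.85q = 53.19 + 0.90q → q* = 61.0909.
The Pigouvian subsidy equals MEB at q*: 3.99 + 0.98×61.0909 = 63.8591.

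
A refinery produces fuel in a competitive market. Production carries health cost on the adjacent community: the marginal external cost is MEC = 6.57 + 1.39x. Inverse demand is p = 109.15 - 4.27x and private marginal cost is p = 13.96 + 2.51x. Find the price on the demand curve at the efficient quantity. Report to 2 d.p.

Social marginal cost = private MC + MEC = 20.53 + 3.90x.
Set SMC = demand: 20.53 + 3.90x = 109.15 - 4.27x → x* = 10.8470.
Consumer price on the demand curve at x*: 109.15 − 4.27×10.8470 = 62.8333.

P = 62.83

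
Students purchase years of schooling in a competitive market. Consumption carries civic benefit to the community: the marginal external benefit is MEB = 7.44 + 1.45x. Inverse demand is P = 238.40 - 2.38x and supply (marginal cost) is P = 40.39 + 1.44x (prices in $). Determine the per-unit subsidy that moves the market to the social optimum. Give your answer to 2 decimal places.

Social marginal benefit = demand + MEB = 245.84 - 0.93x.
Set SMB = MC: 245.84 - 0.93x = 40.39 + 1.44x → x* = 86.6878.
The Pigouvian subsidy equals MEB at x*: 7.44 + 1.45×86.6878 = 133.1373.

subsidy = $133.14 per unit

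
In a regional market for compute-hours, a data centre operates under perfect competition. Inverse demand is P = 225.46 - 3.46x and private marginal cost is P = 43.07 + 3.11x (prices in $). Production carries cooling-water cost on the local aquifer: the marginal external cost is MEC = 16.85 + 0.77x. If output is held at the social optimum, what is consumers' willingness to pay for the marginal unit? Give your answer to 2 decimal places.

P = $147.43

Social marginal cost = private MC + MEC = 59.92 + 3.88x.
Set SMC = demand: 59.92 + 3.88x = 225.46 - 3.46x → x* = 22.5531.
Consumer price on the demand curve at x*: 225.46 − 3.46×22.5531 = 147.4263.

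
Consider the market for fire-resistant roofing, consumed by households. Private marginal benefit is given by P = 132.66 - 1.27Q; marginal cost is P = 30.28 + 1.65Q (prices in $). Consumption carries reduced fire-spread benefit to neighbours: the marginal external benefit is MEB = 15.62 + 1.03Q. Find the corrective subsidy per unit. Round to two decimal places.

subsidy = $79.93 per unit

Social marginal benefit = demand + MEB = 148.28 - 0.24Q.
Set SMB = MC: 148.28 - 0.24Q = 30.28 + 1.65Q → Q* = 62.4339.
The Pigouvian subsidy equals MEB at Q*: 15.62 + 1.03×62.4339 = 79.9269.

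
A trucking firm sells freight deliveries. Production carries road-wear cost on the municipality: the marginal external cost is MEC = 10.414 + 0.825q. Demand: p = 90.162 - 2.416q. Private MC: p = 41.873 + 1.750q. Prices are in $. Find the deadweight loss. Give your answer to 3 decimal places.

DWL = $39.979

Market equilibrium (private): 41.873 + 1.750q = 90.162 - 2.416q → q_m = 11.5912.
Social marginal cost = private MC + MEC = 52.287 + 2.575q.
Set SMC = demand: 52.287 + 2.575q = 90.162 - 2.416q → q* = 7.5887.
Height of the DWL triangle at q_m is SMC(q_m) − demand(q_m) = MEC(q_m) = 19.9768.
DWL = ½ × 4.0025 × 19.9768 = 39.9786.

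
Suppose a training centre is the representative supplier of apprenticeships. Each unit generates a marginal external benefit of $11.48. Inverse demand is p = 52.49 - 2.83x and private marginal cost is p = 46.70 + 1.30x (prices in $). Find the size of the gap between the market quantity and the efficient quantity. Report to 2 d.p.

Market equilibrium (private): 46.70 + 1.30x = 52.49 - 2.83x → x_m = 1.4019.
Social marginal cost = private MC − MEB = 35.22 + 1.30x.
Set SMC = demand: 35.22 + 1.30x = 52.49 - 2.83x → x* = 4.1816.
Gap = |1.4019 − 4.1816| = 2.7797.

2.78 units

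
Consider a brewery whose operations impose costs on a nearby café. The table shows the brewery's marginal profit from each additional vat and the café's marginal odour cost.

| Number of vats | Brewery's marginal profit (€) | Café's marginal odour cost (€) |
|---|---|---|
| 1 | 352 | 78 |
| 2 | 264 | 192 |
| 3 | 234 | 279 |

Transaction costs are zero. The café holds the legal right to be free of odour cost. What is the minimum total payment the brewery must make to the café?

€270

Efficient level: marginal profit ≥ marginal odour cost through level 2, so k* = 2.
With the café holding the right, the brewery must at least compensate total damage at k*: 78 + 192 = 270.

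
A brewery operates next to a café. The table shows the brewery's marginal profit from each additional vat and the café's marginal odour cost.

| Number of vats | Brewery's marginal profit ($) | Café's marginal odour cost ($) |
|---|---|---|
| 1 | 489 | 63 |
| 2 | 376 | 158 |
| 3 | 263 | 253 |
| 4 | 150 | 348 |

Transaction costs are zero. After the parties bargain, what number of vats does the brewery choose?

3

Bargaining reaches the level where marginal profit last exceeds marginal odour cost.
That holds through level 3 (263 ≥ 253) but not at 4 (150 < 348).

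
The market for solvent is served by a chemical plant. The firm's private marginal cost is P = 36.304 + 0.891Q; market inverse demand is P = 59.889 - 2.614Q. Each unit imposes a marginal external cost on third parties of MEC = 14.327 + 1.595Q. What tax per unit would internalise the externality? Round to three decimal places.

Social marginal cost = private MC + MEC = 50.631 + 2.486Q.
Set SMC = demand: 50.631 + 2.486Q = 59.889 - 2.614Q → Q* = 1.8153.
The Pigouvian tax equals MEC at Q*: 14.327 + 1.595×1.8153 = 17.2224.

tax = 17.222 per unit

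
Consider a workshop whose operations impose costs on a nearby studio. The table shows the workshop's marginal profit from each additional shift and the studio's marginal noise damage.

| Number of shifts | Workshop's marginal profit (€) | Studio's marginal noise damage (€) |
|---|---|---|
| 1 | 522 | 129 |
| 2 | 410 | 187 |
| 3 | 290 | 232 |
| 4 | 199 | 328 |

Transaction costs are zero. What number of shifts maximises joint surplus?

3

Bargaining reaches the level where marginal profit last exceeds marginal noise damage.
That holds through level 3 (290 ≥ 232) but not at 4 (199 < 328).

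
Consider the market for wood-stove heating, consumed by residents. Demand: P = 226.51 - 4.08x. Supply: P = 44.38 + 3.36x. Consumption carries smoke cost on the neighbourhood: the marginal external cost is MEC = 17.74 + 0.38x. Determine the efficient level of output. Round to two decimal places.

Social marginal benefit = demand − MEC = 208.77 - 4.46x.
Set SMB = MC: 208.77 - 4.46x = 44.38 + 3.36x → x* = 21.0217.

x* = 21.02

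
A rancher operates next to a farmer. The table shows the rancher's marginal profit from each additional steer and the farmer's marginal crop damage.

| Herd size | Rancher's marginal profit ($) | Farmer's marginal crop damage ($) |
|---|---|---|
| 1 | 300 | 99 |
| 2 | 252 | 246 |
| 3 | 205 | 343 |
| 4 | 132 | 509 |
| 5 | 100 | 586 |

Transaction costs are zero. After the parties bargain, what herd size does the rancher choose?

2

Bargaining reaches the level where marginal profit last exceeds marginal crop damage.
That holds through level 2 (252 ≥ 246) but not at 3 (205 < 343).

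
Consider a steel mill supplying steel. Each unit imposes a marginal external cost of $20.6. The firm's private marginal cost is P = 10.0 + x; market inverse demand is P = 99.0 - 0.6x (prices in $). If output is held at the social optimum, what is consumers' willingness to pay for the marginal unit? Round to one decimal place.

P = $73.4

Social marginal cost = private MC + MEC = 30.6 + x.
Set SMC = demand: 30.6 + x = 99.0 - 0.6x → x* = 42.7500.
Consumer price on the demand curve at x*: 99.0 − 0.6×42.7500 = 73.3500.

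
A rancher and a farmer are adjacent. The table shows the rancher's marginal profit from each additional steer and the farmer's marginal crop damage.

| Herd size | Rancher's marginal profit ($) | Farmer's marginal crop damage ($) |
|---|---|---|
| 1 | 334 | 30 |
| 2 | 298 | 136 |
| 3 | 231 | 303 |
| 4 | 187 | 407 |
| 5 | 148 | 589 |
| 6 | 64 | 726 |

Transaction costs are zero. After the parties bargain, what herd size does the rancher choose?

Bargaining reaches the level where marginal profit last exceeds marginal crop damage.
That holds through level 2 (298 ≥ 136) but not at 3 (231 < 303).

2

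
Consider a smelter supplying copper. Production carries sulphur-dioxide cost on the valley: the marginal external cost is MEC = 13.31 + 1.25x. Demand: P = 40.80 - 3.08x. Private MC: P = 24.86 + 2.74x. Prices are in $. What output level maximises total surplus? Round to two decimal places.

x* = 0.37

Social marginal cost = private MC + MEC = 38.17 + 3.99x.
Set SMC = demand: 38.17 + 3.99x = 40.80 - 3.08x → x* = 0.3720.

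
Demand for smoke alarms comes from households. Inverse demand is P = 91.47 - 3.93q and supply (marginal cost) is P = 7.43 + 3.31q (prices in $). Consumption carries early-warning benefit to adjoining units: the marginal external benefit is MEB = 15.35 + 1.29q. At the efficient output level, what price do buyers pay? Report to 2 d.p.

P = $25.82

Social marginal benefit = demand + MEB = 106.82 - 2.64q.
Set SMB = MC: 106.82 - 2.64q = 7.43 + 3.31q → q* = 16.7042.
Consumer price on the demand curve at q*: 91.47 − 3.93×16.7042 = 25.8225.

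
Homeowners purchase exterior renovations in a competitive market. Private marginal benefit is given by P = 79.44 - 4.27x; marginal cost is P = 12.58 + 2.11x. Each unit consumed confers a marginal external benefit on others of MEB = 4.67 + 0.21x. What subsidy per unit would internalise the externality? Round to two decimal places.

subsidy = 7.10 per unit

Social marginal benefit = demand + MEB = 84.11 - 4.06x.
Set SMB = MC: 84.11 - 4.06x = 12.58 + 2.11x → x* = 11.5932.
The Pigouvian subsidy equals MEB at x*: 4.67 + 0.21×11.5932 = 7.1046.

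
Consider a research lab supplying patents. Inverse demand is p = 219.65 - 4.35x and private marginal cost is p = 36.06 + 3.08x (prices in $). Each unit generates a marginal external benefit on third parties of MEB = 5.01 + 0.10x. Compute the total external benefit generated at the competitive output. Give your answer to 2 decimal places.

Market equilibrium (private): 36.06 + 3.08x = 219.65 - 4.35x → x_m = 24.7093.
Total external benefit = ∫₀^{x_m} (5.01 + 0.10x) dx = 5.01×24.7093 + ½×0.10×24.7093² = 154.3211.

$154.32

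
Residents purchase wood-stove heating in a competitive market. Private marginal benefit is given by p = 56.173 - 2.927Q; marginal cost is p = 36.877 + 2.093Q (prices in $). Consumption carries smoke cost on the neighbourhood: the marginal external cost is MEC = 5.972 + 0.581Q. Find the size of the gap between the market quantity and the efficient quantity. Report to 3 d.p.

1.465 units

Market equilibrium (private): 36.877 + 2.093Q = 56.173 - 2.927Q → Q_m = 3.8438.
Social marginal benefit = demand − MEC = 50.201 - 3.508Q.
Set SMB = MC: 50.201 - 3.508Q = 36.877 + 2.093Q → Q* = 2.3789.
Gap = |3.8438 − 2.3789| = 1.4649.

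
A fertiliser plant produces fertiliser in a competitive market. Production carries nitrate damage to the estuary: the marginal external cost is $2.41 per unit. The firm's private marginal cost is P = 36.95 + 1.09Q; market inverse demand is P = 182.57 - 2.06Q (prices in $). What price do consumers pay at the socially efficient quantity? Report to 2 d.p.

P = $88.92

Social marginal cost = private MC + MEC = 39.36 + 1.09Q.
Set SMC = demand: 39.36 + 1.09Q = 182.57 - 2.06Q → Q* = 45.4635.
Consumer price on the demand curve at Q*: 182.57 − 2.06×45.4635 = 88.9152.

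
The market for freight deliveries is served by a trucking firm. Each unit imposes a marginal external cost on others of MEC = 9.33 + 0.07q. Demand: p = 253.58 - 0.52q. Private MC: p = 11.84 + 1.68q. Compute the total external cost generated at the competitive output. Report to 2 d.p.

1447.79

Market equilibrium (private): 11.84 + 1.68q = 253.58 - 0.52q → q_m = 109.8818.
Total external cost = ∫₀^{q_m} (9.33 + 0.07q) dq = 9.33×109.8818 + ½×0.07×109.8818² = 1447.7875.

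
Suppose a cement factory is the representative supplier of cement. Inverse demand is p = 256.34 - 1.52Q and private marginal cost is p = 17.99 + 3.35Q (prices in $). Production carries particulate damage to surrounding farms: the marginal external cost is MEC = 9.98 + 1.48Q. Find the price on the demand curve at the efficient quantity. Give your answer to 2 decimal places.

Social marginal cost = private MC + MEC = 27.97 + 4.83Q.
Set SMC = demand: 27.97 + 4.83Q = 256.34 - 1.52Q → Q* = 35.9638.
Consumer price on the demand curve at Q*: 256.34 − 1.52×35.9638 = 201.6750.

P = $201.68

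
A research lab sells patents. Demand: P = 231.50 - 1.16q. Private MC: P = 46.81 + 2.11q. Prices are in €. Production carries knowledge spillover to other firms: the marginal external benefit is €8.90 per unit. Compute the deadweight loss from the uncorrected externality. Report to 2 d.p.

DWL = €12.11

Market equilibrium (private): 46.81 + 2.11q = 231.50 - 1.16q → q_m = 56.4801.
Social marginal cost = private MC − MEB = 37.91 + 2.11q.
Set SMC = demand: 37.91 + 2.11q = 231.50 - 1.16q → q* = 59.2018.
The loss is the area between SMC and demand from q* to q_m; with linear curves that's a triangle of height MEB(q_m).
DWL = ½ × 2.7217 × 8.9000 = 12.1116.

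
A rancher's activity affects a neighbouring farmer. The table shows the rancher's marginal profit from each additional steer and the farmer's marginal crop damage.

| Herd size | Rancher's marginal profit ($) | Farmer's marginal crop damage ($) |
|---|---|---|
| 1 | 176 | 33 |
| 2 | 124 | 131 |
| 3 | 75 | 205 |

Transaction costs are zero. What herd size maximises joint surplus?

1

Bargaining reaches the level where marginal profit last exceeds marginal crop damage.
That holds through level 1 (176 ≥ 33) but not at 2 (124 < 131).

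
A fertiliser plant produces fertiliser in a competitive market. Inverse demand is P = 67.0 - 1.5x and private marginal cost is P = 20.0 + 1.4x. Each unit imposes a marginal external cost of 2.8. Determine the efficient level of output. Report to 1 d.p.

Social marginal cost = private MC + MEC = 22.8 + 1.4x.
Set SMC = demand: 22.8 + 1.4x = 67.0 - 1.5x → x* = 15.2414.

x* = 15.2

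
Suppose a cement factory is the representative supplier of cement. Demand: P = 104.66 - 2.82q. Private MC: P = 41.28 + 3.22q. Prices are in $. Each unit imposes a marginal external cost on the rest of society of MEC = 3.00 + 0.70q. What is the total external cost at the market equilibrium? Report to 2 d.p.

$70.02

Market equilibrium (private): 41.28 + 3.22q = 104.66 - 2.82q → q_m = 10.4934.
Total external cost = ∫₀^{q_m} (3.00 + 0.70q) dq = 3.00×10.4934 + ½×0.70×10.4934² = 70.0192.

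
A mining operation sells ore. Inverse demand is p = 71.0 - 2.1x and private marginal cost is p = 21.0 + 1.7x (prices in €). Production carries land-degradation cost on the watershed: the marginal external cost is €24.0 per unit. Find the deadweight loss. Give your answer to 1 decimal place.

DWL = €75.8

Market equilibrium (private): 21.0 + 1.7x = 71.0 - 2.1x → x_m = 13.1579.
Social marginal cost = private MC + MEC = 45.0 + 1.7x.
Set SMC = demand: 45.0 + 1.7x = 71.0 - 2.1x → x* = 6.8421.
Height of the DWL triangle at x_m is SMC(x_m) − demand(x_m) = MEC(x_m) = 24.0000.
DWL = ½ × 6.3158 × 24.0000 = 75.7896.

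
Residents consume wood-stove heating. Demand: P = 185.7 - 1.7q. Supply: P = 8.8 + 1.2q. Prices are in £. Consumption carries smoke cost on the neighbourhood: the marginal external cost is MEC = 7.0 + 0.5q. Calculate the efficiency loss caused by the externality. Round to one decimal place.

DWL = £206.8

Market equilibrium (private): 8.8 + 1.2q = 185.7 - 1.7q → q_m = 61.0000.
Social marginal benefit = demand − MEC = 178.7 - 2.2q.
Set SMB = MC: 178.7 - 2.2q = 8.8 + 1.2q → q* = 49.9706.
The welfare-loss triangle has base |q_m − q*| and height MEC(q_m) (the vertical gap between SMB and MC is zero at q* and MEC at q_m).
DWL = ½ × 11.0294 × 37.5000 = 206.8013.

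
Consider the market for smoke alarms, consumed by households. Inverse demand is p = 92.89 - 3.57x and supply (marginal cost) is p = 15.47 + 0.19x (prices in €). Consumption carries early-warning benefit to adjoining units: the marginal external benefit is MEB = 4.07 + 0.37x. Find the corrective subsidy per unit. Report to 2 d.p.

subsidy = €12.96 per unit

Social marginal benefit = demand + MEB = 96.96 - 3.20x.
Set SMB = MC: 96.96 - 3.20x = 15.47 + 0.19x → x* = 24.0383.
The Pigouvian subsidy equals MEB at x*: 4.07 + 0.37×24.0383 = 12.9642.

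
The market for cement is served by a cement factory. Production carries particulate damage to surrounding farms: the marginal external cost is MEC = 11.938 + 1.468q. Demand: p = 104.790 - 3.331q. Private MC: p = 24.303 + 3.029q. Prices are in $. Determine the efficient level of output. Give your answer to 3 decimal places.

Social marginal cost = private MC + MEC = 36.241 + 4.497q.
Set SMC = demand: 36.241 + 4.497q = 104.790 - 3.331q → q* = 8.7569.

q* = 8.757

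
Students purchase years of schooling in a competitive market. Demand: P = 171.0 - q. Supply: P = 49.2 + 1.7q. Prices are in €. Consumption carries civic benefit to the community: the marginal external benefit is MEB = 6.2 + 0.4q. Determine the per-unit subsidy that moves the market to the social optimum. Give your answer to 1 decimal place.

subsidy = €28.5 per unit

Social marginal benefit = demand + MEB = 177.2 - 0.6q.
Set SMB = MC: 177.2 - 0.6q = 49.2 + 1.7q → q* = 55.6522.
The Pigouvian subsidy equals MEB at q*: 6.2 + 0.4×55.6522 = 28.4609.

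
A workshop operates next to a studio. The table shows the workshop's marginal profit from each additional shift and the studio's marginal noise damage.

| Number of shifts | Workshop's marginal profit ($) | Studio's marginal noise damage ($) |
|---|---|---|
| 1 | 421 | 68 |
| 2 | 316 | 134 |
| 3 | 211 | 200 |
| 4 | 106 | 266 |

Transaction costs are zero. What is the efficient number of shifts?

Bargaining reaches the level where marginal profit last exceeds marginal noise damage.
That holds through level 3 (211 ≥ 200) but not at 4 (106 < 266).

3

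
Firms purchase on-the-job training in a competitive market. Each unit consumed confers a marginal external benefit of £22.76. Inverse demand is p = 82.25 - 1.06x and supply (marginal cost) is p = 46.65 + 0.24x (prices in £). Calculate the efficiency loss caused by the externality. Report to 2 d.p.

Market equilibrium (private): 46.65 + 0.24x = 82.25 - 1.06x → x_m = 27.3846.
Social marginal benefit = demand + MEB = 105.01 - 1.06x.
Set SMB = MC: 105.01 - 1.06x = 46.65 + 0.24x → x* = 44.8923.
The welfare-loss triangle has base |x_m − x*| and height MEB(x_m) (the vertical gap between SMB and MC is zero at x* and MEB at x_m).
DWL = ½ × 17.5077 × 22.7600 = 199.2376.

DWL = £199.24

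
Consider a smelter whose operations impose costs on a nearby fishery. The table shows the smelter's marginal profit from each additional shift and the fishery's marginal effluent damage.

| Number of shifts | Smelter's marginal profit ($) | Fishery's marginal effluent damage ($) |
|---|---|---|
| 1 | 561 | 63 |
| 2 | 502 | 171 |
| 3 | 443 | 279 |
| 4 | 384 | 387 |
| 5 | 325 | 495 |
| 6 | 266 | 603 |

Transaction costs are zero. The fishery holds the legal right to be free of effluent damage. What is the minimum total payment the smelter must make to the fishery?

Efficient level: marginal profit ≥ marginal effluent damage through level 3, so k* = 3.
With the fishery holding the right, the smelter must at least compensate total damage at k*: 63 + 171 + 279 = 513.

$513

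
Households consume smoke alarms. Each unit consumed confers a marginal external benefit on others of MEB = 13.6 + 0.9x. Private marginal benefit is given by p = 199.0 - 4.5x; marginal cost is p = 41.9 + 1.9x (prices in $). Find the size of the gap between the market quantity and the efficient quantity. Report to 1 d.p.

Market equilibrium (private): 41.9 + 1.9x = 199.0 - 4.5x → x_m = 24.5469.
Social marginal benefit = demand + MEB = 212.6 - 3.6x.
Set SMB = MC: 212.6 - 3.6x = 41.9 + 1.9x → x* = 31.0364.
Gap = |24.5469 − 31.0364| = 6.4895.

6.5 units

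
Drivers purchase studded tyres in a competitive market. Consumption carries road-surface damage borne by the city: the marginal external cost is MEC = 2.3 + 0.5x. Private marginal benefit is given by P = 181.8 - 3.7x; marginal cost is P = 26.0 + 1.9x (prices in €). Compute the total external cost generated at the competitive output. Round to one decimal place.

€257.5

Market equilibrium (private): 26.0 + 1.9x = 181.8 - 3.7x → x_m = 27.8214.
Total external cost = ∫₀^{x_m} (2.3 + 0.5x) dx = 2.3×27.8214 + ½×0.5×27.8214² = 257.4968.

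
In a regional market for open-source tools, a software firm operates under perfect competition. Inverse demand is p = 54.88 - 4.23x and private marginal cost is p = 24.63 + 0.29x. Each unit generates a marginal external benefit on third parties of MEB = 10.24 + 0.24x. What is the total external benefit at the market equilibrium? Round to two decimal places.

Market equilibrium (private): 24.63 + 0.29x = 54.88 - 4.23x → x_m = 6.6925.
Total external benefit = ∫₀^{x_m} (10.24 + 0.24x) dx = 10.24×6.6925 + ½×0.24×6.6925² = 73.9059.

73.91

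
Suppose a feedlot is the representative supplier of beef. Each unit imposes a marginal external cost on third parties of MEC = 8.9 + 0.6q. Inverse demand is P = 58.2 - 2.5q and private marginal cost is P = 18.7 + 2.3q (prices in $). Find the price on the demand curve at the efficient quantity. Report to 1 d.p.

Social marginal cost = private MC + MEC = 27.6 + 2.9q.
Set SMC = demand: 27.6 + 2.9q = 58.2 - 2.5q → q* = 5.6667.
Consumer price on the demand curve at q*: 58.2 − 2.5×5.6667 = 44.0333.

P = $44.0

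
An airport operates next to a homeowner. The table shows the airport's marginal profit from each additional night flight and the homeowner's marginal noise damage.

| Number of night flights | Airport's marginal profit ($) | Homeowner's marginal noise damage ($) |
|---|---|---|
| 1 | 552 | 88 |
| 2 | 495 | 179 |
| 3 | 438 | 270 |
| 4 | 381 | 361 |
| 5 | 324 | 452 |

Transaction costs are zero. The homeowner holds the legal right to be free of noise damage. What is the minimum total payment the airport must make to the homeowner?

Efficient level: marginal profit ≥ marginal noise damage through level 4, so k* = 4.
With the homeowner holding the right, the airport must at least compensate total damage at k*: 88 + 179 + 270 + 361 = 898.

$898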